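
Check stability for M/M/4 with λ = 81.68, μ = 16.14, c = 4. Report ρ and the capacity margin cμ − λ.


Total capacity cμ = 4·16.14 = 64.56/hr
ρ = λ/(cμ) = 81.68/64.56 = 1.2652
Stable ⇔ ρ < 1: NO
Spare capacity = cμ − λ = 64.56 − 81.68 = -17.12/hr

Final: ρ = 1.2652; unstable; margin = -17.12/hr


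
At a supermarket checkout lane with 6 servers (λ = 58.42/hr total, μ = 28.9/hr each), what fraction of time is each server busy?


ρ = λ/(cμ) = 58.42/(6·28.9) = 58.42/173.40 = 0.3369

Final: 0.3369


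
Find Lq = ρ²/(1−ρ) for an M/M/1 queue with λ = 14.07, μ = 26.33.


ρ = 14.07/26.33 = 0.5344
Lq = ρ²/(1−ρ) = 0.2856/0.4656 = 0.6133

Final: 0.6133


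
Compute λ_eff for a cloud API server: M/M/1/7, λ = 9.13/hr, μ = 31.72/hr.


ρ = 0.2878; P_K = (1−ρ)ρ^7/(1−ρ^8) = 0.0001166
λ_eff = λ(1 − P_K) = 9.13·(1 − 0.0001166) = 9.13·0.999883 = 9.1289 /hr

Final: 9.1289 /hr


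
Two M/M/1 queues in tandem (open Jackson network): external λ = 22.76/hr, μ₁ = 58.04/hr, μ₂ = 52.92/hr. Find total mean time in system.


Each node sees arrival rate λ = 22.76/hr (tandem ⇒ throughput preserved).
W₁ = 1/(μ₁−λ) = 1/(58.04−22.76) = 0.02834 hr
W₂ = 1/(μ₂−λ) = 1/(52.92−22.76) = 0.03316 hr
W_total = W₁ + W₂ = 0.02834 + 0.03316 = 0.06150 hr

Final: 0.06150 hr


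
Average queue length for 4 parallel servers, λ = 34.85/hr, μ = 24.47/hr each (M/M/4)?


a = λ/μ = 1.4242; ρ = a/4 = 0.3560
P₀ = 0.238891
Lq = P₀·a^c·ρ / (c!·(1−ρ)²) = 0.238891·4.11410·0.3560/(24·0.41467)
= 0.03516

Final: 0.03516


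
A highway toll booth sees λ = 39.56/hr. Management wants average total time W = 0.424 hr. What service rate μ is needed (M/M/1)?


W = 1/(μ−λ) ⇒ μ − λ = 1/W = 1/0.424 = 2.3585
μ = λ + 1/W = 39.56 + 2.3585 = 41.9185 per hr

Final: 41.9185 /hr


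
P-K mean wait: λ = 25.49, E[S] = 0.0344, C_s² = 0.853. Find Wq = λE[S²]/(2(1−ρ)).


ρ = λ·E[S] = 25.49·0.0344 = 0.8769
E[S²] = E[S]²(1+C_s²) = 0.0344²·(1+0.853) = 0.002193
Wq = λ·E[S²]/(2(1−ρ)) = 25.49·0.002193/(2·0.1231) = 0.22694 hr

Final: 0.22694 hr


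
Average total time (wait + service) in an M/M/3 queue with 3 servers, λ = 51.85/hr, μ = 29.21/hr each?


a = 1.7751; ρ = 0.5917; P₀ = 0.150749
Lq = P₀·a^c·ρ/(c!(1−ρ)²) = 0.49874
Wq = Lq/λ = 0.49874/51.85 = 0.009619 hr
W = Wq + 1/μ = 0.009619 + 0.03423 = 0.04385 hr

Final: 0.04385 hr


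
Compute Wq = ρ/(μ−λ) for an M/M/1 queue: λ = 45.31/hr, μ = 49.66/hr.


ρ = 45.31/49.66 = 0.9124
Wq = ρ/(μ−λ) = 0.9124/(49.66 − 45.31) = 0.9124/4.35 = 0.2097 hr

Final: 0.2097 hr


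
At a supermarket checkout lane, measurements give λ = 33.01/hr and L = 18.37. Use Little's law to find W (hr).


W = L/λ = 18.37/33.01 = 0.5565 hr

Final: 0.5565 hr


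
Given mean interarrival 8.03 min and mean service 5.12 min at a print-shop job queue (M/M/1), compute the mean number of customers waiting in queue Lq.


λ = 60/8.03 = 7.4720 /hr
μ = 60/5.12 = 11.7188 /hr
ρ = λ/μ = 7.4720/11.7188 = 0.6376
Lq = ρ²/(1−ρ) = 0.4065/0.3624 = 1.1218

Final: 1.1218


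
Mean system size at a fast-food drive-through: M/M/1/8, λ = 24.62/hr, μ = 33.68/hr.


ρ = 24.62/33.68 = 0.7310
L = ρ[1 − (K+1)ρ^K + Kρ^(K+1)] / [(1−ρ)(1−ρ^(K+1))]
Numerator: 0.7310·(1 − 9·0.081532 + 8·0.059600) = 0.543138
Denominator: (0.2690)·(0.940400) = 0.252970
L = 0.543138/0.252970 = 2.1470

Final: 2.1470


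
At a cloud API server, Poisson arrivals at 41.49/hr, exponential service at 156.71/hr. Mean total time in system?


W = 1/(μ−λ) = 1/(156.71 − 41.49) = 1/115.22 = 0.008679 hr

Final: 0.008679 hr


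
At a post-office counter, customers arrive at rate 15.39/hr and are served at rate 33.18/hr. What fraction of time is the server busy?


ρ = λ/μ = 15.39/33.18 = 0.4638

Final: 0.4638


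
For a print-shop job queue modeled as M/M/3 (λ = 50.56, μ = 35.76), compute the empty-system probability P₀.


a = λ/μ = 50.56/35.76 = 1.4139; ρ = a/c = 0.4713
Σ_{k=0}^{2} a^k/k! (terms k=0..2) = 1.00000 + 1.41387 + 0.99951 = 3.41338
Tail: a^3/(3!(1−ρ)) = 2.82637/(6·0.5287) = 0.89096
P₀ = 1/(3.41338 + 0.89096) = 1/4.30435 = 0.232323

Final: 0.232323


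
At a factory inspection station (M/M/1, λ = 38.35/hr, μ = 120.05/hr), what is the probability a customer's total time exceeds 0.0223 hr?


W ~ Exponential(μ−λ) for M/M/1.
μ − λ = 120.05 − 38.35 = 81.7000
P(W > t) = e^{−(μ−λ)t} = e^{−1.8219} = 0.161717

Final: 0.161717


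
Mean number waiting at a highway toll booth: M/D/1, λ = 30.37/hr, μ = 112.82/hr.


ρ = 30.37/112.82 = 0.2692
M/D/1: Lq = ρ²/(2(1−ρ)) = 0.07246/(2·0.7308) = 0.04958

Final: 0.04958


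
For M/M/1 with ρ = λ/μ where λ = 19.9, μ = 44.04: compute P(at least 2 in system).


ρ = 19.9/44.04 = 0.4519
P(N ≥ n) = ρ^n = 0.4519^2 = 0.204179

Final: 0.204179


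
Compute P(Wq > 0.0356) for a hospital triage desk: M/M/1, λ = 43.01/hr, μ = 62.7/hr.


ρ = 43.01/62.7 = 0.6860
P(Wq > t) = ρ·e^{−(μ−λ)t} = 0.6860·e^{−0.7010}
= 0.6860·0.496107 = 0.340312

Final: 0.340312


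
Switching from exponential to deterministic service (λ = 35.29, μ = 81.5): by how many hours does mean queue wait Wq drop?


ρ = 35.29/81.5 = 0.4330
Wq(M/M/1) = ρ/(μ−λ) = 0.4330/46.21 = 0.009370 hr
Wq(M/D/1) = ρ/(2(μ−λ)) = 0.004685 hr
Savings = 0.009370 − 0.004685 = 0.004685 hr

Final: 0.004685 hr


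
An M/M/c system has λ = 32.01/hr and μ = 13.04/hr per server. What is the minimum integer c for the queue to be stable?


Stability requires cμ > λ ⇔ c > λ/μ.
λ/μ = 32.01/13.04 = 2.4548
Minimum integer c = ⌊2.4548⌋ + 1 = 3
Check: 3·13.04 = 39.12 > 32.01, while 2·13.04 = 26.08 ≤ 32.01

Final: 3 servers


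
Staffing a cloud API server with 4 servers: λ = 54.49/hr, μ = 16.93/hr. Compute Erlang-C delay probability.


a = λ/μ = 3.2185; ρ = a/4 = 0.8046
P₀ = 0.026426 (from M/M/c formula)
C(c,a) = [a^c/(c!(1−ρ))]·P₀ = [107.30980/(24·0.1954)]·0.026426
= 22.88681·0.026426 = 0.604804

Final: 0.604804


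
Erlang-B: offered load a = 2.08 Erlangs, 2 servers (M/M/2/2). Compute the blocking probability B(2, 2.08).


B(c,a) = (a^c/c!) / Σ_{k=0}^{c} a^k/k!
a^2/2! = 2.163200
Σ terms (k=0..2): 1.00000 + 2.08000 + 2.16320 = 5.243200
B = 2.163200/5.243200 = 0.412572

Final: 0.412572


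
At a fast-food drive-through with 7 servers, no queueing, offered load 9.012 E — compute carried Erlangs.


B(7,9.012) = 0.362189 (Erlang-B)
Carried load = a(1 − B) = 9.012·(1 − 0.362189) = 9.012·0.637811 = 5.7480 E

Final: 5.7480 Erlangs


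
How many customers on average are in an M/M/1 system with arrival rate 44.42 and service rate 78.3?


ρ = λ/μ = 44.42/78.3 = 0.5673
L = ρ/(1−ρ) = 0.5673/(1 − 0.5673) = 0.5673/0.4327 = 1.3111

Final: 1.3111


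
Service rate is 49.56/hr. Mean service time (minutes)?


Mean service time = 1/μ = 1/49.56 hour = 0.02018 hour
In minutes: 0.02018 × 60 = 1.2107 min

Final: 1.2107 min


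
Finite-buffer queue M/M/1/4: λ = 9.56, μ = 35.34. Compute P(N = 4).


ρ = λ/μ = 9.56/35.34 = 0.2705
P_K = (1−ρ)ρ^K/(1−ρ^(K+1)) = (0.7295·0.005355)/(1 − 0.001449)
= 0.003906/0.998551 = 0.003912

Final: 0.003912


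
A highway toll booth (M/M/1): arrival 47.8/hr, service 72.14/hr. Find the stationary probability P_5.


ρ = 47.8/72.14 = 0.6626
P_n = (1−ρ)·ρ^n = (1 − 0.6626)·0.6626^5 = 0.3374·0.127720 = 0.043093

Final: 0.043093


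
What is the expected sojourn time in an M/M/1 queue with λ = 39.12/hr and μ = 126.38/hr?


W = 1/(μ−λ) = 1/(126.38 − 39.12) = 1/87.26 = 0.01146 hr

Final: 0.01146 hr


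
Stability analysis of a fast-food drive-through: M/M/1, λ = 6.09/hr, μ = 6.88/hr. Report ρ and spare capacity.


Total capacity cμ = 1·6.88 = 6.88/hr
ρ = λ/(cμ) = 6.09/6.88 = 0.8852
Stable ⇔ ρ < 1: YES
Spare capacity = cμ − λ = 6.88 − 6.09 = 0.79/hr

Final: ρ = 0.8852; stable; margin = 0.79/hr


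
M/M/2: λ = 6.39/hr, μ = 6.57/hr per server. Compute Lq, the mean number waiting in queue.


a = λ/μ = 0.9726; ρ = a/2 = 0.4863
P₀ = 0.345622
Lq = P₀·a^c·ρ / (c!·(1−ρ)²) = 0.345622·0.94596·0.4863/(2·0.26389)
= 0.30125

Final: 0.30125


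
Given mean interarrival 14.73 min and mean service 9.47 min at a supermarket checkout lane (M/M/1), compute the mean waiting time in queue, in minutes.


λ = 60/14.73 = 4.0733 /hr
μ = 60/9.47 = 6.3358 /hr
ρ = λ/μ = 4.0733/6.3358 = 0.6429
Wq = ρ/(μ−λ) = 0.6429/(6.3358−4.0733) = 0.28416 hr
In minutes: 0.28416·60 = 17.050 min

Final: 17.050 min


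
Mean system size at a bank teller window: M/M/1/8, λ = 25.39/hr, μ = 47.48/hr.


ρ = 25.39/47.48 = 0.5348
L = ρ[1 − (K+1)ρ^K + Kρ^(K+1)] / [(1−ρ)(1−ρ^(K+1))]
Numerator: 0.5348·(1 − 9·0.006687 + 8·0.003576) = 0.517867
Denominator: (0.4652)·(0.996424) = 0.463585
L = 0.517867/0.463585 = 1.1171

Final: 1.1171


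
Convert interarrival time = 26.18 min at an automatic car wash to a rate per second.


λ = 1/(interarrival time) in consistent units.
1 second = 0.0166667 min, so λ = 0.0166667/26.18 = 0.0006366 per second

Final: 0.0006366 /sec


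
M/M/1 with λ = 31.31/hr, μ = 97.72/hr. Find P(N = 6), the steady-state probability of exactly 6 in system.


ρ = 31.31/97.72 = 0.3204
P_n = (1−ρ)·ρ^n = (1 − 0.3204)·0.3204^6 = 0.6796·0.001082 = 0.0007353

Final: 0.0007353


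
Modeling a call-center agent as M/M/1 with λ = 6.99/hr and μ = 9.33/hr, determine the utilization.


ρ = λ/μ = 6.99/9.33 = 0.7492

Final: 0.7492


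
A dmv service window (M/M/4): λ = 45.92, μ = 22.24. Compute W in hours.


a = 2.0647; ρ = 0.5162; P₀ = 0.121527
Lq = P₀·a^c·ρ/(c!(1−ρ)²) = 0.20295
Wq = Lq/λ = 0.20295/45.92 = 0.004420 hr
W = Wq + 1/μ = 0.004420 + 0.04496 = 0.04938 hr

Final: 0.04938 hr


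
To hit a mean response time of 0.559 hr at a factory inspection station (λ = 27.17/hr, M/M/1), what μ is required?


W = 1/(μ−λ) ⇒ μ − λ = 1/W = 1/0.559 = 1.7889
μ = λ + 1/W = 27.17 + 1.7889 = 28.9589 per hr

Final: 28.9589 /hr


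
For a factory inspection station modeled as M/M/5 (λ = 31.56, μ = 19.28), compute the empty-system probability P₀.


a = λ/μ = 31.56/19.28 = 1.6369; ρ = a/c = 0.3274
Σ_{k=0}^{4} a^k/k! (terms k=0..4) = 1.00000 + 1.63693 + 1.33977 + 0.73104 + 0.29916 = 5.00690
Tail: a^5/(5!(1−ρ)) = 11.75303/(120·0.6726) = 0.14561
P₀ = 1/(5.00690 + 0.14561) = 1/5.15251 = 0.194080

Final: 0.194080


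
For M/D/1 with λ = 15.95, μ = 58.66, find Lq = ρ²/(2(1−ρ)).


ρ = 15.95/58.66 = 0.2719
M/D/1: Lq = ρ²/(2(1−ρ)) = 0.07393/(2·0.7281) = 0.05077

Final: 0.05077


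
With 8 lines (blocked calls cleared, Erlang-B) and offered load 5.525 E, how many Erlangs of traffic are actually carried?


B(8,5.525) = 0.096203 (Erlang-B)
Carried load = a(1 − B) = 5.525·(1 − 0.096203) = 5.525·0.903797 = 4.9935 E

Final: 4.9935 Erlangs


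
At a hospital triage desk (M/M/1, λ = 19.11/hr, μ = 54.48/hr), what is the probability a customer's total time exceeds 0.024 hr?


W ~ Exponential(μ−λ) for M/M/1.
μ − λ = 54.48 − 19.11 = 35.3700
P(W > t) = e^{−(μ−λ)t} = e^{−0.8489} = 0.427894

Final: 0.427894


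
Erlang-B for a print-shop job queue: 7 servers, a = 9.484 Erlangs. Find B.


B(c,a) = (a^c/c!) / Σ_{k=0}^{c} a^k/k!
a^7/7! = 1369.336803
Σ terms (k=0..7): 1.00000 + 9.48400 + 44.97313 + 142.17505 + 337.09704 + 639.40567 + 1010.68722 + 1369.33680 = 3554.158909
B = 1369.336803/3554.158909 = 0.385277

Final: 0.385277


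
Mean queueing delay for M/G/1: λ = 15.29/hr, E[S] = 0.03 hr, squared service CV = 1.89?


ρ = λ·E[S] = 15.29·0.03 = 0.4587
E[S²] = E[S]²(1+C_s²) = 0.03²·(1+1.89) = 0.002601
Wq = λ·E[S²]/(2(1−ρ)) = 15.29·0.002601/(2·0.5413) = 0.03673 hr

Final: 0.03673 hr


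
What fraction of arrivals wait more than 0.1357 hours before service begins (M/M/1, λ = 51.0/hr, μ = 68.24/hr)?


ρ = 51.0/68.24 = 0.7474
P(Wq > t) = ρ·e^{−(μ−λ)t} = 0.7474·e^{−2.3395}
= 0.7474·0.096379 = 0.072030

Final: 0.072030


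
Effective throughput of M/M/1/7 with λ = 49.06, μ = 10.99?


ρ = 4.4641; P_K = (1−ρ)ρ^7/(1−ρ^8) = 0.775994
λ_eff = λ(1 − P_K) = 49.06·(1 − 0.775994) = 49.06·0.224006 = 10.9898 /hr

Final: 10.9898 /hr


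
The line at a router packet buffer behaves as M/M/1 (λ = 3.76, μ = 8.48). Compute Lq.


ρ = 3.76/8.48 = 0.4434
Lq = ρ²/(1−ρ) = 0.1966/0.5566 = 0.3532

Final: 0.3532


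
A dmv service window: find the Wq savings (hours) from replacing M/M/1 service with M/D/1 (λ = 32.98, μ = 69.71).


ρ = 32.98/69.71 = 0.4731
Wq(M/M/1) = ρ/(μ−λ) = 0.4731/36.73 = 0.01288 hr
Wq(M/D/1) = ρ/(2(μ−λ)) = 0.006440 hr
Savings = 0.01288 − 0.006440 = 0.006440 hr

Final: 0.006440 hr


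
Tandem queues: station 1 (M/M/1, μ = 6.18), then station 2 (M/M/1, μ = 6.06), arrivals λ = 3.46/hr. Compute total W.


Each node sees arrival rate λ = 3.46/hr (tandem ⇒ throughput preserved).
W₁ = 1/(μ₁−λ) = 1/(6.18−3.46) = 0.36765 hr
W₂ = 1/(μ₂−λ) = 1/(6.06−3.46) = 0.38462 hr
W_total = W₁ + W₂ = 0.36765 + 0.38462 = 0.75226 hr

Final: 0.75226 hr


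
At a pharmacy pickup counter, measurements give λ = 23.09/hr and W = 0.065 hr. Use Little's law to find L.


L = λW = 23.09·0.065 = 1.5009

Final: 1.5009


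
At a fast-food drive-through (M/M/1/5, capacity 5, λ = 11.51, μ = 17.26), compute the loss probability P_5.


ρ = λ/μ = 11.51/17.26 = 0.6669
P_K = (1−ρ)ρ^K/(1−ρ^(K+1)) = (0.3331·0.131878)/(1 − 0.087944)
= 0.043934/0.912056 = 0.048170

Final: 0.048170


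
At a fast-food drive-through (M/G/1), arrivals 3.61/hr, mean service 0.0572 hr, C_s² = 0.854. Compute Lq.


ρ = λ·E[S] = 3.61·0.0572 = 0.2065
Lq = ρ²(1+C_s²)/(2(1−ρ)) = 0.04264·(1+0.854)/(2·0.7935)
= 0.04264·1.8540/1.5870 = 0.04981

Final: 0.04981


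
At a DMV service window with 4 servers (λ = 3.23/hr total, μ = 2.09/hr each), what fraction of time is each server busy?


ρ = λ/(cμ) = 3.23/(4·2.09) = 3.23/8.36 = 0.3864

Final: 0.3864


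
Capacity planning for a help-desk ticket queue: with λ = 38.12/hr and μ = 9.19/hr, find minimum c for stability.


Stability requires cμ > λ ⇔ c > λ/μ.
λ/μ = 38.12/9.19 = 4.1480
Minimum integer c = ⌊4.1480⌋ + 1 = 5
Check: 5·9.19 = 45.95 > 38.12, while 4·9.19 = 36.76 ≤ 38.12

Final: 5 servers


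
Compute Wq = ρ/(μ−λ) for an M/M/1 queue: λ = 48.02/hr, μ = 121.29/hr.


ρ = 48.02/121.29 = 0.3959
Wq = ρ/(μ−λ) = 0.3959/(121.29 − 48.02) = 0.3959/73.27 = 0.005403 hr

Final: 0.005403 hr


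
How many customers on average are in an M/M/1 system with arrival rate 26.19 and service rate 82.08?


ρ = λ/μ = 26.19/82.08 = 0.3191
L = ρ/(1−ρ) = 0.3191/(1 − 0.3191) = 0.3191/0.6809 = 0.4686

Final: 0.4686


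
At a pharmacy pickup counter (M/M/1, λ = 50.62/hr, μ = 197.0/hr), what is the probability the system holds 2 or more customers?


ρ = 50.62/197.0 = 0.2570
P(N ≥ n) = ρ^n = 0.2570^2 = 0.066026

Final: 0.066026


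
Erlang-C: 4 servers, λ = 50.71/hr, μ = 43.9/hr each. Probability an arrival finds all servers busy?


a = λ/μ = 1.1551; ρ = a/4 = 0.2888
P₀ = 0.314123 (from M/M/c formula)
C(c,a) = [a^c/(c!(1−ρ))]·P₀ = [1.78039/(24·0.7112)]·0.314123
= 0.10430·0.314123 = 0.032764

Final: 0.032764


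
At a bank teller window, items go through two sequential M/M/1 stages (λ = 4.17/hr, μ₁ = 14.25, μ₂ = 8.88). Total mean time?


Each node sees arrival rate λ = 4.17/hr (tandem ⇒ throughput preserved).
W₁ = 1/(μ₁−λ) = 1/(14.25−4.17) = 0.09921 hr
W₂ = 1/(μ₂−λ) = 1/(8.88−4.17) = 0.21231 hr
W_total = W₁ + W₂ = 0.09921 + 0.21231 = 0.31152 hr

Final: 0.31152 hr


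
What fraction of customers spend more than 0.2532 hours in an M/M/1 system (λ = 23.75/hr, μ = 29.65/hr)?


W ~ Exponential(μ−λ) for M/M/1.
μ − λ = 29.65 − 23.75 = 5.9000
P(W > t) = e^{−(μ−λ)t} = e^{−1.4939} = 0.224500

Final: 0.224500


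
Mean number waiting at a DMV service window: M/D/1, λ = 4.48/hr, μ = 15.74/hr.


ρ = 4.48/15.74 = 0.2846
M/D/1: Lq = ρ²/(2(1−ρ)) = 0.08101/(2·0.7154) = 0.05662

Final: 0.05662


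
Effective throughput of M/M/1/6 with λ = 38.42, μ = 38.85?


ρ = 0.9889; P_K = (1−ρ)ρ^6/(1−ρ^7) = 0.138132
λ_eff = λ(1 − P_K) = 38.42·(1 − 0.138132) = 38.42·0.861868 = 33.1130 /hr

Final: 33.1130 /hr


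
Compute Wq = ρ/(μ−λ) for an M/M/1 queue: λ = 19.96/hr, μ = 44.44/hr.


ρ = 19.96/44.44 = 0.4491
Wq = ρ/(μ−λ) = 0.4491/(44.44 − 19.96) = 0.4491/24.48 = 0.01835 hr

Final: 0.01835 hr


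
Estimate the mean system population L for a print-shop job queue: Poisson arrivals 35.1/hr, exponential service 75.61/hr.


ρ = λ/μ = 35.1/75.61 = 0.4642
L = ρ/(1−ρ) = 0.4642/(1 − 0.4642) = 0.4642/0.5358 = 0.8665

Final: 0.8665


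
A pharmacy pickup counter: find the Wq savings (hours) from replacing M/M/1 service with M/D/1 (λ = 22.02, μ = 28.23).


ρ = 22.02/28.23 = 0.7800
Wq(M/M/1) = ρ/(μ−λ) = 0.7800/6.21 = 0.12561 hr
Wq(M/D/1) = ρ/(2(μ−λ)) = 0.06280 hr
Savings = 0.12561 − 0.06280 = 0.06280 hr

Final: 0.06280 hr


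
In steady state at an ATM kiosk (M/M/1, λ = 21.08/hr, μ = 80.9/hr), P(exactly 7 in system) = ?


ρ = 21.08/80.9 = 0.2606
P_n = (1−ρ)·ρ^n = (1 − 0.2606)·0.2606^7 = 0.7394·0.00008156 = 0.00006030

Final: 0.00006030


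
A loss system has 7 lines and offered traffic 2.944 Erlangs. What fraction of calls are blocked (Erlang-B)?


B(c,a) = (a^c/c!) / Σ_{k=0}^{c} a^k/k!
a^7/7! = 0.380307
Σ terms (k=0..7): 1.00000 + 2.94400 + 4.33357 + 4.25267 + 3.12997 + 1.84293 + 0.90426 + 0.38031 = 18.787706
B = 0.380307/18.787706 = 0.020242

Final: 0.020242


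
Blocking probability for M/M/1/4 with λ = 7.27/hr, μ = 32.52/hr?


ρ = λ/μ = 7.27/32.52 = 0.2236
P_K = (1−ρ)ρ^K/(1−ρ^(K+1)) = (0.7764·0.002498)/(1 − 0.0005584)
= 0.001939/0.999442 = 0.001940

Final: 0.001940


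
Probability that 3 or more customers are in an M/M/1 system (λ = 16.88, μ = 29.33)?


ρ = 16.88/29.33 = 0.5755
P(N ≥ n) = ρ^n = 0.5755^3 = 0.190626

Final: 0.190626


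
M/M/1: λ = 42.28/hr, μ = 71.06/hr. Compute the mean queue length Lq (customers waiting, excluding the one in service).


ρ = 42.28/71.06 = 0.5950
Lq = ρ²/(1−ρ) = 0.3540/0.4050 = 0.8741

Final: 0.8741


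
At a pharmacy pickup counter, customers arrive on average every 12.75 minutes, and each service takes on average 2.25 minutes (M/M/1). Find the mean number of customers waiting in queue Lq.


λ = 60/12.75 = 4.7059 /hr
μ = 60/2.25 = 26.6667 /hr
ρ = λ/μ = 4.7059/26.6667 = 0.1765
Lq = ρ²/(1−ρ) = 0.03114/0.8235 = 0.03782

Final: 0.03782


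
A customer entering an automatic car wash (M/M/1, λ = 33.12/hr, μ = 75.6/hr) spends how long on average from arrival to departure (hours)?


W = 1/(μ−λ) = 1/(75.6 − 33.12) = 1/42.48 = 0.02354 hr

Final: 0.02354 hr


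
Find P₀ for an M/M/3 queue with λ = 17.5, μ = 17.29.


a = λ/μ = 17.5/17.29 = 1.0121; ρ = a/c = 0.3374
Σ_{k=0}^{2} a^k/k! (terms k=0..2) = 1.00000 + 1.01215 + 0.51222 = 2.52437
Tail: a^3/(3!(1−ρ)) = 1.03688/(6·0.6626) = 0.26080
P₀ = 1/(2.52437 + 0.26080) = 1/2.78517 = 0.359045

Final: 0.359045


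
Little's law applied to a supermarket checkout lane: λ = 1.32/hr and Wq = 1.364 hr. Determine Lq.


Lq = λWq = 1.32·1.364 = 1.8005

Final: 1.8005


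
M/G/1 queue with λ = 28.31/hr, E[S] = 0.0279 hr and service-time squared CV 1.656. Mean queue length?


ρ = λ·E[S] = 28.31·0.0279 = 0.7898
Lq = ρ²(1+C_s²)/(2(1−ρ)) = 0.6239·(1+1.656)/(2·0.2102)
= 0.6239·2.6560/0.4203 = 3.94235

Final: 3.94235


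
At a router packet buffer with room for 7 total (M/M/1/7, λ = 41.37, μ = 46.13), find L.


ρ = 41.37/46.13 = 0.8968
L = ρ[1 − (K+1)ρ^K + Kρ^(K+1)] / [(1−ρ)(1−ρ^(K+1))]
Numerator: 0.8968·(1 − 8·0.466567 + 7·0.418424) = 0.176159
Denominator: (0.1032)·(0.581576) = 0.060011
L = 0.176159/0.060011 = 2.9355

Final: 2.9355


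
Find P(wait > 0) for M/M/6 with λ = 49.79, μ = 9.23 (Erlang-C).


a = λ/μ = 5.3944; ρ = a/6 = 0.8991
P₀ = 0.002176 (from M/M/c formula)
C(c,a) = [a^c/(c!(1−ρ))]·P₀ = [24640.10485/(720·0.1009)]·0.002176
= 339.04020·0.002176 = 0.737858

Final: 0.737858


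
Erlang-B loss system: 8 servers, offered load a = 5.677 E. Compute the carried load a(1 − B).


B(8,5.677) = 0.104252 (Erlang-B)
Carried load = a(1 − B) = 5.677·(1 − 0.104252) = 5.677·0.895748 = 5.0852 E

Final: 5.0852 Erlangs


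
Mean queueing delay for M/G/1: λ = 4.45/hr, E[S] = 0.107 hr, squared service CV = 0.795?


ρ = λ·E[S] = 4.45·0.107 = 0.4762
E[S²] = E[S]²(1+C_s²) = 0.107²·(1+0.795) = 0.020551
Wq = λ·E[S²]/(2(1−ρ)) = 4.45·0.020551/(2·0.5238) = 0.08729 hr

Final: 0.08729 hr


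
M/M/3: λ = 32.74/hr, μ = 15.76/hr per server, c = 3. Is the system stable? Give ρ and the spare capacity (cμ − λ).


Total capacity cμ = 3·15.76 = 47.28/hr
ρ = λ/(cμ) = 32.74/47.28 = 0.6925
Stable ⇔ ρ < 1: YES
Spare capacity = cμ − λ = 47.28 − 32.74 = 14.54/hr

Final: ρ = 0.6925; stable; margin = 14.54/hr


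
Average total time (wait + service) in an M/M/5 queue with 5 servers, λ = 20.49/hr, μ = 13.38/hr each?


a = 1.5314; ρ = 0.3063; P₀ = 0.215850
Lq = P₀·a^c·ρ/(c!(1−ρ)²) = 0.009641
Wq = Lq/λ = 0.009641/20.49 = 0.0004705 hr
W = Wq + 1/μ = 0.0004705 + 0.07474 = 0.07521 hr

Final: 0.07521 hr


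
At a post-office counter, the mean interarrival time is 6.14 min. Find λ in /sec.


λ = 1/(interarrival time) in consistent units.
1 second = 0.0166667 min, so λ = 0.0166667/6.14 = 0.002714 per second

Final: 0.002714 /sec


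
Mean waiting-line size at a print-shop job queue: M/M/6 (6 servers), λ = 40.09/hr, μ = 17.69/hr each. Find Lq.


a = λ/μ = 2.2663; ρ = a/6 = 0.3777
P₀ = 0.103374
Lq = P₀·a^c·ρ / (c!·(1−ρ)²) = 0.103374·135.47194·0.3777/(720·0.38725)
= 0.01897

Final: 0.01897


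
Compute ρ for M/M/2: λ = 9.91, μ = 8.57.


ρ = λ/(cμ) = 9.91/(2·8.57) = 9.91/17.14 = 0.5782

Final: 0.5782


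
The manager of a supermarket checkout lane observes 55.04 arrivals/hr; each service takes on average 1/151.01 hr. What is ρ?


ρ = λ/μ = 55.04/151.01 = 0.3645

Final: 0.3645


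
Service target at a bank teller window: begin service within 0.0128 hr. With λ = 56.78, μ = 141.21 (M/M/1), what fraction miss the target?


ρ = 56.78/141.21 = 0.4021
P(Wq > t) = ρ·e^{−(μ−λ)t} = 0.4021·e^{−1.0807}
= 0.4021·0.339357 = 0.136454

Final: 0.136454


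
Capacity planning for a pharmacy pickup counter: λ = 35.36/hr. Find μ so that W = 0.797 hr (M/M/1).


W = 1/(μ−λ) ⇒ μ − λ = 1/W = 1/0.797 = 1.2547
μ = λ + 1/W = 35.36 + 1.2547 = 36.6147 per hr

Final: 36.6147 /hr


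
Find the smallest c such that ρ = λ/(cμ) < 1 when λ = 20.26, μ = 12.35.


Stability requires cμ > λ ⇔ c > λ/μ.
λ/μ = 20.26/12.35 = 1.6405
Minimum integer c = ⌊1.6405⌋ + 1 = 2
Check: 2·12.35 = 24.70 > 20.26, while 1·12.35 = 12.35 ≤ 20.26

Final: 2 servers


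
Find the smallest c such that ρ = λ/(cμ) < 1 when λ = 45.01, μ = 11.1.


Stability requires cμ > λ ⇔ c > λ/μ.
λ/μ = 45.01/11.1 = 4.0550
Minimum integer c = ⌊4.0550⌋ + 1 = 5
Check: 5·11.1 = 55.50 > 45.01, while 4·11.1 = 44.40 ≤ 45.01

Final: 5 servers


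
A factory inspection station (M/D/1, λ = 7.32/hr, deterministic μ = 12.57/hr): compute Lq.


ρ = 7.32/12.57 = 0.5823
M/D/1: Lq = ρ²/(2(1−ρ)) = 0.3391/(2·0.4177) = 0.40597

Final: 0.40597


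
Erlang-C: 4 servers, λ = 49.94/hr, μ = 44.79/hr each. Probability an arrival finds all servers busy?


a = λ/μ = 1.1150; ρ = a/4 = 0.2787
P₀ = 0.327131 (from M/M/c formula)
C(c,a) = [a^c/(c!(1−ρ))]·P₀ = [1.54550/(24·0.7213)]·0.327131
= 0.08928·0.327131 = 0.029207

Final: 0.029207


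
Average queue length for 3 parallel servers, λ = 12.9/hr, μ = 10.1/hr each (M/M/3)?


a = λ/μ = 1.2772; ρ = a/3 = 0.4257
P₀ = 0.270446
Lq = P₀·a^c·ρ / (c!·(1−ρ)²) = 0.270446·2.08356·0.4257/(6·0.32977)
= 0.12125

Final: 0.12125


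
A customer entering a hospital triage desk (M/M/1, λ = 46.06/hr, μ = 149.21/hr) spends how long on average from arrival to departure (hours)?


W = 1/(μ−λ) = 1/(149.21 − 46.06) = 1/103.15 = 0.009695 hr

Final: 0.009695 hr


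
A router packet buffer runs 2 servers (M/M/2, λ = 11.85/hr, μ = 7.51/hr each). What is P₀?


a = λ/μ = 11.85/7.51 = 1.5779; ρ = a/c = 0.7889
Σ_{k=0}^{1} a^k/k! (terms k=0..1) = 1.00000 + 1.57790 = 2.57790
Tail: a^2/(2!(1−ρ)) = 2.48976/(2·0.2111) = 5.89844
P₀ = 1/(2.57790 + 5.89844) = 1/8.47634 = 0.117975

Final: 0.117975


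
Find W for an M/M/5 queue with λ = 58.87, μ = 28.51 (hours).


a = 2.0649; ρ = 0.4130; P₀ = 0.125714
Lq = P₀·a^c·ρ/(c!(1−ρ)²) = 0.04713
Wq = Lq/λ = 0.04713/58.87 = 0.0008006 hr
W = Wq + 1/μ = 0.0008006 + 0.03508 = 0.03588 hr

Final: 0.03588 hr


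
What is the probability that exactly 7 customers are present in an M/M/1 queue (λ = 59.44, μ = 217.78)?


ρ = 59.44/217.78 = 0.2729
P_n = (1−ρ)·ρ^n = (1 − 0.2729)·0.2729^7 = 0.7271·0.0001128 = 0.00008203

Final: 0.00008203


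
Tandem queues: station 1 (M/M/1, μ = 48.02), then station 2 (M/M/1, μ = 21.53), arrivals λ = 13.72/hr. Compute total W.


Each node sees arrival rate λ = 13.72/hr (tandem ⇒ throughput preserved).
W₁ = 1/(μ₁−λ) = 1/(48.02−13.72) = 0.02915 hr
W₂ = 1/(μ₂−λ) = 1/(21.53−13.72) = 0.12804 hr
W_total = W₁ + W₂ = 0.02915 + 0.12804 = 0.15720 hr

Final: 0.15720 hr


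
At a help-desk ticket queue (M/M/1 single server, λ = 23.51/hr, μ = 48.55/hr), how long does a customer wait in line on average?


ρ = 23.51/48.55 = 0.4842
Wq = ρ/(μ−λ) = 0.4842/(48.55 − 23.51) = 0.4842/25.04 = 0.01934 hr

Final: 0.01934 hr


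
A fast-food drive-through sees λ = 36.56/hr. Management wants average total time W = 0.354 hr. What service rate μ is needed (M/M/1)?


W = 1/(μ−λ) ⇒ μ − λ = 1/W = 1/0.354 = 2.8249
μ = λ + 1/W = 36.56 + 2.8249 = 39.3849 per hr

Final: 39.3849 /hr


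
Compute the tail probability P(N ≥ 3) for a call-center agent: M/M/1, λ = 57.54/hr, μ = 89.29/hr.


ρ = 57.54/89.29 = 0.6444
P(N ≥ n) = ρ^n = 0.6444^3 = 0.267609

Final: 0.267609


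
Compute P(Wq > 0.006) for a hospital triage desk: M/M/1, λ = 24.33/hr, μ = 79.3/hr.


ρ = 24.33/79.3 = 0.3068
P(Wq > t) = ρ·e^{−(μ−λ)t} = 0.3068·e^{−0.3298}
= 0.3068·0.719053 = 0.220612

Final: 0.220612


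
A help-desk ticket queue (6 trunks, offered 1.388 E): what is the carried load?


B(6,1.388) = 0.002480 (Erlang-B)
Carried load = a(1 − B) = 1.388·(1 − 0.002480) = 1.388·0.997520 = 1.3846 E

Final: 1.3846 Erlangs


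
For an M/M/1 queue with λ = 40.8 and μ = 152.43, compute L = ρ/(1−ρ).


ρ = λ/μ = 40.8/152.43 = 0.2677
L = ρ/(1−ρ) = 0.2677/(1 − 0.2677) = 0.2677/0.7323 = 0.3655

Final: 0.3655


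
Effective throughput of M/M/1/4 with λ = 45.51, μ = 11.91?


ρ = 3.8212; P_K = (1−ρ)ρ^4/(1−ρ^5) = 0.739207
λ_eff = λ(1 − P_K) = 45.51·(1 − 0.739207) = 45.51·0.260793 = 11.8687 /hr

Final: 11.8687 /hr


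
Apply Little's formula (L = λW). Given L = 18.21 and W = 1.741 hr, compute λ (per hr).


λ = L/W = 18.21/1.741 = 10.4595 /hr

Final: 10.4595 /hr


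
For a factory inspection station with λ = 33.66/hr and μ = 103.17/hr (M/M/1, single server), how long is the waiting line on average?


ρ = 33.66/103.17 = 0.3263
Lq = ρ²/(1−ρ) = 0.1064/0.6737 = 0.1580

Final: 0.1580


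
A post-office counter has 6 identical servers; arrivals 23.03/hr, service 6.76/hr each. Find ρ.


ρ = λ/(cμ) = 23.03/(6·6.76) = 23.03/40.56 = 0.5678

Final: 0.5678


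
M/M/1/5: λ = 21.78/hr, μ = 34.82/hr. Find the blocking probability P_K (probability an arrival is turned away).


ρ = λ/μ = 21.78/34.82 = 0.6255
P_K = (1−ρ)ρ^K/(1−ρ^(K+1)) = (0.3745·0.095751)/(1 − 0.059893)
= 0.035859/0.940107 = 0.038143

Final: 0.038143


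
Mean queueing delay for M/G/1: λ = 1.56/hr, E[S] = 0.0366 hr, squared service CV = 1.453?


ρ = λ·E[S] = 1.56·0.0366 = 0.05710
E[S²] = E[S]²(1+C_s²) = 0.0366²·(1+1.453) = 0.003286
Wq = λ·E[S²]/(2(1−ρ)) = 1.56·0.003286/(2·0.9429) = 0.002718 hr

Final: 0.002718 hr


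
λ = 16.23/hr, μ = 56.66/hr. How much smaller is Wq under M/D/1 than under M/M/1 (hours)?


ρ = 16.23/56.66 = 0.2864
Wq(M/M/1) = ρ/(μ−λ) = 0.2864/40.43 = 0.007085 hr
Wq(M/D/1) = ρ/(2(μ−λ)) = 0.003542 hr
Savings = 0.007085 − 0.003542 = 0.003542 hr

Final: 0.003542 hr


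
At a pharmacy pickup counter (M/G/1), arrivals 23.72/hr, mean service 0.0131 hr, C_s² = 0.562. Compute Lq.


ρ = λ·E[S] = 23.72·0.0131 = 0.3107
Lq = ρ²(1+C_s²)/(2(1−ρ)) = 0.09655·(1+0.562)/(2·0.6893)
= 0.09655·1.5620/1.3785 = 0.10940

Final: 0.10940


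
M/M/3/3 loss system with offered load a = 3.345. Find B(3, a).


B(c,a) = (a^c/c!) / Σ_{k=0}^{c} a^k/k!
a^3/3! = 6.237881
Σ terms (k=0..3): 1.00000 + 3.34500 + 5.59451 + 6.23788 = 16.177394
B = 6.237881/16.177394 = 0.385592

Final: 0.385592


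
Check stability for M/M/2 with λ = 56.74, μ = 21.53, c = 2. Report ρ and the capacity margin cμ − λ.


Total capacity cμ = 2·21.53 = 43.06/hr
ρ = λ/(cμ) = 56.74/43.06 = 1.3177
Stable ⇔ ρ < 1: NO
Spare capacity = cμ − λ = 43.06 − 56.74 = -13.68/hr

Final: ρ = 1.3177; unstable; margin = -13.68/hr


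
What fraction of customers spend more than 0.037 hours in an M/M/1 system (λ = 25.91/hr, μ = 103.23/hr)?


W ~ Exponential(μ−λ) for M/M/1.
μ − λ = 103.23 − 25.91 = 77.3200
P(W > t) = e^{−(μ−λ)t} = e^{−2.8608} = 0.057221

Final: 0.057221


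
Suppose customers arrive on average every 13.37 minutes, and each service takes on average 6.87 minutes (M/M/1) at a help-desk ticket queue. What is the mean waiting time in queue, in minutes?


λ = 60/13.37 = 4.4877 /hr
μ = 60/6.87 = 8.7336 /hr
ρ = λ/μ = 4.4877/8.7336 = 0.5138
Wq = ρ/(μ−λ) = 0.5138/(8.7336−4.4877) = 0.12102 hr
In minutes: 0.12102·60 = 7.261 min

Final: 7.261 min


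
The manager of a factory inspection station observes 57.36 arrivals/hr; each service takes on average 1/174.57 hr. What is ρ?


ρ = λ/μ = 57.36/174.57 = 0.3286

Final: 0.3286


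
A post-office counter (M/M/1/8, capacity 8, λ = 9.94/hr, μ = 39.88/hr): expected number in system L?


ρ = 9.94/39.88 = 0.2492
L = ρ[1 − (K+1)ρ^K + Kρ^(K+1)] / [(1−ρ)(1−ρ^(K+1))]
Numerator: 0.2492·(1 − 9·0.00001490 + 8·0.000003713) = 0.249222
Denominator: (0.7508)·(0.999996) = 0.750749
L = 0.249222/0.750749 = 0.3320

Final: 0.3320


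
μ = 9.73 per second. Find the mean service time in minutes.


Mean service time = 1/μ = 1/9.73 second = 0.10277 second
In minutes: 0.10277 × 0.0166667 = 0.001713 min

Final: 0.001713 min


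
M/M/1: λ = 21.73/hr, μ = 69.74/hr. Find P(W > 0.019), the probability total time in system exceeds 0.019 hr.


W ~ Exponential(μ−λ) for M/M/1.
μ − λ = 69.74 − 21.73 = 48.0100
P(W > t) = e^{−(μ−λ)t} = e^{−0.9122} = 0.401644

Final: 0.401644


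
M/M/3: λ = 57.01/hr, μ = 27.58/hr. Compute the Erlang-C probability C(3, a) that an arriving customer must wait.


a = λ/μ = 2.0671; ρ = a/3 = 0.6890
P₀ = 0.100633 (from M/M/c formula)
C(c,a) = [a^c/(c!(1−ρ))]·P₀ = [8.83223/(6·0.3110)]·0.100633
= 4.73364·0.100633 = 0.476359

Final: 0.476359


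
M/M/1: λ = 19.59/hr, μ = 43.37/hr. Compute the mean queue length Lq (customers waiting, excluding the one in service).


ρ = 19.59/43.37 = 0.4517
Lq = ρ²/(1−ρ) = 0.2040/0.5483 = 0.3721

Final: 0.3721


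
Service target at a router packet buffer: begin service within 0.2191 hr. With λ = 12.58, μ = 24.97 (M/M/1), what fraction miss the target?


ρ = 12.58/24.97 = 0.5038
P(Wq > t) = ρ·e^{−(μ−λ)t} = 0.5038·e^{−2.7146}
= 0.5038·0.066228 = 0.033366

Final: 0.033366


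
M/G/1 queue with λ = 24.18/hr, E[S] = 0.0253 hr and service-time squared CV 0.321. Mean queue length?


ρ = λ·E[S] = 24.18·0.0253 = 0.6118
Lq = ρ²(1+C_s²)/(2(1−ρ)) = 0.3742·(1+0.321)/(2·0.3882)
= 0.3742·1.3210/0.7765 = 0.63668

Final: 0.63668


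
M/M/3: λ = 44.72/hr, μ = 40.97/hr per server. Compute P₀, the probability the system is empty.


a = λ/μ = 44.72/40.97 = 1.0915; ρ = a/c = 0.3638
Σ_{k=0}^{2} a^k/k! (terms k=0..2) = 1.00000 + 1.09153 + 0.59572 = 2.68725
Tail: a^3/(3!(1−ρ)) = 1.30049/(6·0.6362) = 0.34072
P₀ = 1/(2.68725 + 0.34072) = 1/3.02797 = 0.330255

Final: 0.330255


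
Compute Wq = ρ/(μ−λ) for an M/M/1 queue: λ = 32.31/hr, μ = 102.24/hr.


ρ = 32.31/102.24 = 0.3160
Wq = ρ/(μ−λ) = 0.3160/(102.24 − 32.31) = 0.3160/69.93 = 0.004519 hr

Final: 0.004519 hr


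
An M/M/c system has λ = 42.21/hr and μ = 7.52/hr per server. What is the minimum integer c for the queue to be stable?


Stability requires cμ > λ ⇔ c > λ/μ.
λ/μ = 42.21/7.52 = 5.6130
Minimum integer c = ⌊5.6130⌋ + 1 = 6
Check: 6·7.52 = 45.12 > 42.21, while 5·7.52 = 37.60 ≤ 42.21

Final: 6 servers


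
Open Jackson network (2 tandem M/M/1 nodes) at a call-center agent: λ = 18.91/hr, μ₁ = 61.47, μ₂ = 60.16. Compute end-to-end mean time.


Each node sees arrival rate λ = 18.91/hr (tandem ⇒ throughput preserved).
W₁ = 1/(μ₁−λ) = 1/(61.47−18.91) = 0.02350 hr
W₂ = 1/(μ₂−λ) = 1/(60.16−18.91) = 0.02424 hr
W_total = W₁ + W₂ = 0.02350 + 0.02424 = 0.04774 hr

Final: 0.04774 hr


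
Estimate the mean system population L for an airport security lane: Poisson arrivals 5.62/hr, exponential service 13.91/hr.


ρ = λ/μ = 5.62/13.91 = 0.4040
L = ρ/(1−ρ) = 0.4040/(1 − 0.4040) = 0.4040/0.5960 = 0.6779

Final: 0.6779


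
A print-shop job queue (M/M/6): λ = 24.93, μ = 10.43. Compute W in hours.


a = 2.3902; ρ = 0.3984; P₀ = 0.091213
Lq = P₀·a^c·ρ/(c!(1−ρ)²) = 0.02600
Wq = Lq/λ = 0.02600/24.93 = 0.001043 hr
W = Wq + 1/μ = 0.001043 + 0.09588 = 0.09692 hr

Final: 0.09692 hr


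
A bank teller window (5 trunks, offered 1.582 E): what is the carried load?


B(5,1.582) = 0.017072 (Erlang-B)
Carried load = a(1 − B) = 1.582·(1 − 0.017072) = 1.582·0.982928 = 1.5550 E

Final: 1.5550 Erlangs


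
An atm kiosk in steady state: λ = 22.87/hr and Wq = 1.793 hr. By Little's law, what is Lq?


Lq = λWq = 22.87·1.793 = 41.0059

Final: 41.0059


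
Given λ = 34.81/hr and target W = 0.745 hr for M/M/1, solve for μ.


W = 1/(μ−λ) ⇒ μ − λ = 1/W = 1/0.745 = 1.3423
μ = λ + 1/W = 34.81 + 1.3423 = 36.1523 per hr

Final: 36.1523 /hr


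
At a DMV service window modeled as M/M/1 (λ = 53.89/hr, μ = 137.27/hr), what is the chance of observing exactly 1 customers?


ρ = 53.89/137.27 = 0.3926
P_n = (1−ρ)·ρ^n = (1 − 0.3926)·0.3926^1 = 0.6074·0.392584 = 0.238462

Final: 0.238462


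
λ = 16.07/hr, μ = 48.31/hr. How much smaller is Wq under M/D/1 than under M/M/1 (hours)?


ρ = 16.07/48.31 = 0.3326
Wq(M/M/1) = ρ/(μ−λ) = 0.3326/32.24 = 0.01032 hr
Wq(M/D/1) = ρ/(2(μ−λ)) = 0.005159 hr
Savings = 0.01032 − 0.005159 = 0.005159 hr

Final: 0.005159 hr


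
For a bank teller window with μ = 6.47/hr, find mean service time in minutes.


Mean service time = 1/μ = 1/6.47 hour = 0.15456 hour
In minutes: 0.15456 × 60 = 9.2736 min

Final: 9.2736 min


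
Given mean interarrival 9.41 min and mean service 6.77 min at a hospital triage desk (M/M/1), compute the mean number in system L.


λ = 60/9.41 = 6.3762 /hr
μ = 60/6.77 = 8.8626 /hr
ρ = λ/μ = 6.3762/8.8626 = 0.7194
L = ρ/(1−ρ) = 0.7194/0.2806 = 2.5644

Final: 2.5644


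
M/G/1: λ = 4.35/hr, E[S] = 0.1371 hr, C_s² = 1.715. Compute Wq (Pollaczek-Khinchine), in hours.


ρ = λ·E[S] = 4.35·0.1371 = 0.5964
E[S²] = E[S]²(1+C_s²) = 0.1371²·(1+1.715) = 0.051032
Wq = λ·E[S²]/(2(1−ρ)) = 4.35·0.051032/(2·0.4036) = 0.27500 hr

Final: 0.27500 hr


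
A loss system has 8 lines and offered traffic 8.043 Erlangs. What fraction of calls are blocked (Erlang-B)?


B(c,a) = (a^c/c!) / Σ_{k=0}^{c} a^k/k!
a^8/8! = 434.334199
Σ terms (k=0..8): 1.00000 + 8.04300 + 32.34492 + 86.71674 + 174.36569 + 280.48465 + 375.98967 + 432.01213 + 434.33420 = 1825.291011
B = 434.334199/1825.291011 = 0.237953

Final: 0.237953


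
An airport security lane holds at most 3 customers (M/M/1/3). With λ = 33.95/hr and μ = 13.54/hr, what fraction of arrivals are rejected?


ρ = λ/μ = 33.95/13.54 = 2.5074
P_K = (1−ρ)ρ^K/(1−ρ^(K+1)) = (-1.5074·15.763888)/(1 − 39.526145)
= -23.762257/-38.526145 = 0.616783

Final: 0.616783


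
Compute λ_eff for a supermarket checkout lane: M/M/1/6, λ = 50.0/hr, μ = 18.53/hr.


ρ = 2.6983; P_K = (1−ρ)ρ^6/(1−ρ^7) = 0.630005
λ_eff = λ(1 − P_K) = 50.0·(1 − 0.630005) = 50.0·0.369995 = 18.4998 /hr

Final: 18.4998 /hr


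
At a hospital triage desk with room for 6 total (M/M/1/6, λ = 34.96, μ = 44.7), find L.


ρ = 34.96/44.7 = 0.7821
L = ρ[1 − (K+1)ρ^K + Kρ^(K+1)] / [(1−ρ)(1−ρ^(K+1))]
Numerator: 0.7821·(1 − 7·0.228867 + 6·0.178998) = 0.369087
Denominator: (0.2179)·(0.821002) = 0.178894
L = 0.369087/0.178894 = 2.0632

Final: 2.0632


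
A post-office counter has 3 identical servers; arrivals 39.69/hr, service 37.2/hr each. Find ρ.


ρ = λ/(cμ) = 39.69/(3·37.2) = 39.69/111.60 = 0.3556

Final: 0.3556


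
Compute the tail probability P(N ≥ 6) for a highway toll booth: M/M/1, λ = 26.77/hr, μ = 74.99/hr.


ρ = 26.77/74.99 = 0.3570
P(N ≥ n) = ρ^n = 0.3570^6 = 0.002070

Final: 0.002070


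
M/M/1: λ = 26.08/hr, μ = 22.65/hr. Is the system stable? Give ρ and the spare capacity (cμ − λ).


Total capacity cμ = 1·22.65 = 22.65/hr
ρ = λ/(cμ) = 26.08/22.65 = 1.1514
Stable ⇔ ρ < 1: NO
Spare capacity = cμ − λ = 22.65 − 26.08 = -3.43/hr

Final: ρ = 1.1514; unstable; margin = -3.43/hr


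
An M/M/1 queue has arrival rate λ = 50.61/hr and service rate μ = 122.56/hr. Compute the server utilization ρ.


ρ = λ/μ = 50.61/122.56 = 0.4129

Final: 0.4129


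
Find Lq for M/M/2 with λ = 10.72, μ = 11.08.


a = λ/μ = 0.9675; ρ = a/2 = 0.4838
P₀ = 0.347932
Lq = P₀·a^c·ρ / (c!·(1−ρ)²) = 0.347932·0.93607·0.4838/(2·0.26651)
= 0.29559

Final: 0.29559


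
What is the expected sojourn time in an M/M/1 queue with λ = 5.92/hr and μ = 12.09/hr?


W = 1/(μ−λ) = 1/(12.09 − 5.92) = 1/6.17 = 0.1621 hr

Final: 0.1621 hr


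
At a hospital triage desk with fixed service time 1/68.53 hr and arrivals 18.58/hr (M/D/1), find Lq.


ρ = 18.58/68.53 = 0.2711
M/D/1: Lq = ρ²/(2(1−ρ)) = 0.07351/(2·0.7289) = 0.05042

Final: 0.05042


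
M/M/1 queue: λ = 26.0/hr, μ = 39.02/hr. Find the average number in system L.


ρ = λ/μ = 26.0/39.02 = 0.6663
L = ρ/(1−ρ) = 0.6663/(1 − 0.6663) = 0.6663/0.3337 = 1.9969

Final: 1.9969


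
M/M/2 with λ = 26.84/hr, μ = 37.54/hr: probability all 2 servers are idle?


a = λ/μ = 26.84/37.54 = 0.7150; ρ = a/c = 0.3575
Σ_{k=0}^{1} a^k/k! (terms k=0..1) = 1.00000 + 0.71497 = 1.71497
Tail: a^2/(2!(1−ρ)) = 0.51118/(2·0.6425) = 0.39780
P₀ = 1/(1.71497 + 0.39780) = 1/2.11277 = 0.473312

Final: 0.473312


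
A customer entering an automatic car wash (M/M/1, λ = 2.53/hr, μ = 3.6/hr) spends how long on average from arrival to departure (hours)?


W = 1/(μ−λ) = 1/(3.6 − 2.53) = 1/1.07 = 0.9346 hr

Final: 0.9346 hr
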